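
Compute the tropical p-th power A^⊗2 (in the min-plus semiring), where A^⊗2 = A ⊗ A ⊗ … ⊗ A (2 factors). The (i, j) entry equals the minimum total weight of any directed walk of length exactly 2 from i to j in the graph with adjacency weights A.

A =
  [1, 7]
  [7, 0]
A^⊗2 =
  [2, 7]
  [7, 0]

Each entry (A^⊗2)_ij equals the minimum over all length-2 walks i = v_0 → v_1 → … → v_2 = j of Σ_t A[v_t][v_{t+1}]. For example, for (i, j) = (0, 1) we minimise over 2 possible intermediate vertex sequences; the minimum is 7, attained along the walk 0 → 1 → 1.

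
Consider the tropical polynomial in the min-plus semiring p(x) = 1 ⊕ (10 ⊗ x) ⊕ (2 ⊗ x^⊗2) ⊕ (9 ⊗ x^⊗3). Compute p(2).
p(2) = 1

A tropical monomial a ⊗ x^⊗i evaluates to a + i · x. Evaluating each term at x = 2:
  Term 0 contributes 1 + 0 · 2 = 1
  Term 1 contributes 10 + 1 · 2 = 12
  Term 2 contributes 2 + 2 · 2 = 6
  Term 3 contributes 9 + 3 · 2 = 15
p(2) = ⊕ of these = min[1, 12, 6, 15] = 1.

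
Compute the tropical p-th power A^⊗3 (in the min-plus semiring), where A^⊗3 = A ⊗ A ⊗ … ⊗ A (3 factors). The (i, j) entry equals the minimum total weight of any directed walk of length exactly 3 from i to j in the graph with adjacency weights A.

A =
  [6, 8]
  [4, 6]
A^⊗3 =
  [18, 20]
  [16, 18]

Each entry (A^⊗3)_ij equals the minimum over all length-3 walks i = v_0 → v_1 → … → v_3 = j of Σ_t A[v_t][v_{t+1}]. For example, for (i, j) = (0, 1) we minimise over 4 possible intermediate vertex sequences; the minimum is 20, attained along the walk 0 → 0 → 0 → 1.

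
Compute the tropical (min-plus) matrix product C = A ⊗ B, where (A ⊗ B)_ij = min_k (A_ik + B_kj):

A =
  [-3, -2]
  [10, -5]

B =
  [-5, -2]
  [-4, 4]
A ⊗ B =
  [-8, -5]
  [-9, -1]

Apply the min-plus product entry-by-entry:
  C[0][0] = min over k of (A[0][0] + B[0][0] = -3 + -5 = -8, A[0][1] + B[1][0] = -2 + -4 = -6) = -8 (attained at k = 0)
  C[0][1] = min over k of (A[0][0] + B[0][1] = -3 + -2 = -5, A[0][1] + B[1][1] = -2 + 4 = 2) = -5 (attained at k = 0)
  C[1][0] = min over k of (A[1][0] + B[0][0] = 10 + -5 = 5, A[1][1] + B[1][0] = -5 + -4 = -9) = -9 (attained at k = 1)
  C[1][1] = min over k of (A[1][0] + B[0][1] = 10 + -2 = 8, A[1][1] + B[1][1] = -5 + 4 = -1) = -1 (attained at k = 1)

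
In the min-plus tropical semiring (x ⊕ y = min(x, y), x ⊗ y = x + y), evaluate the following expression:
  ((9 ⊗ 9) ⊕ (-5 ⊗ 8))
((9 ⊗ 9) ⊕ (-5 ⊗ 8)) = 3

Expand innermost to outermost. Recall ⊕ takes the minimum of its arguments and ⊗ takes their sum. Working out the expression ((9 ⊗ 9) ⊕ (-5 ⊗ 8)) gives 3.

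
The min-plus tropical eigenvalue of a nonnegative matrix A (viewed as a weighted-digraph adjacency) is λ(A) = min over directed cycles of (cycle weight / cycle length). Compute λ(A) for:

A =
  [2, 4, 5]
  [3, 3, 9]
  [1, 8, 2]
λ(A) = 2

Enumerate directed cycles and compute their means (weight / length). Sample:
  cycle 0 → 0: weight = 2, length = 1, mean = 2/1 ≈ 2.000
  cycle 1 → 1: weight = 3, length = 1, mean = 3/1 ≈ 3.000
  cycle 2 → 2: weight = 2, length = 1, mean = 2/1 ≈ 2.000
  cycle 0 → 1 → 0: weight = 7, length = 2, mean = 7/2 ≈ 3.500
  cycle 0 → 2 → 0: weight = 6, length = 2, mean = 6/2 ≈ 3.000
  cycle 1 → 0 → 1: weight = 7, length = 2, mean = 7/2 ≈ 3.500
Minimum mean = 2.000, attained e.g. along the cycle 0 → 0 with weight 2 and length 1. So λ(A) = 2/1 = 2.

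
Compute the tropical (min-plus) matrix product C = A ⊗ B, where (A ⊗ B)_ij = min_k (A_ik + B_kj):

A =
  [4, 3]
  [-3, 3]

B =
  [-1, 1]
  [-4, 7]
A ⊗ B =
  [-1, 5]
  [-4, -2]

Apply the min-plus product entry-by-entry:
  C[0][0] = min over k of (A[0][0] + B[0][0] = 4 + -1 = 3, A[0][1] + B[1][0] = 3 + -4 = -1) = -1 (attained at k = 1)
  C[0][1] = min over k of (A[0][0] + B[0][1] = 4 + 1 = 5, A[0][1] + B[1][1] = 3 + 7 = 10) = 5 (attained at k = 0)
  C[1][0] = min over k of (A[1][0] + B[0][0] = -3 + -1 = -4, A[1][1] + B[1][0] = 3 + -4 = -1) = -4 (attained at k = 0)
  C[1][1] = min over k of (A[1][0] + B[0][1] = -3 + 1 = -2, A[1][1] + B[1][1] = 3 + 7 = 10) = -2 (attained at k = 0)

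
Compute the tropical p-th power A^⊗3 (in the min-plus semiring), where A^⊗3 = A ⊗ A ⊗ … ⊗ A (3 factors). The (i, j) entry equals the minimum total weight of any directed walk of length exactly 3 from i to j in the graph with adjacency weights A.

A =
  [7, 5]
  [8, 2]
A^⊗3 =
  [15, 9]
  [12, 6]

Each entry (A^⊗3)_ij equals the minimum over all length-3 walks i = v_0 → v_1 → … → v_3 = j of Σ_t A[v_t][v_{t+1}]. For example, for (i, j) = (0, 1) we minimise over 4 possible intermediate vertex sequences; the minimum is 9, attained along the walk 0 → 1 → 1 → 1.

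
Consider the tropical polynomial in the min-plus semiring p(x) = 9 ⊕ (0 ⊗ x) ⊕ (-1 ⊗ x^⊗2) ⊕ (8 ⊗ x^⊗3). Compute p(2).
p(2) = 2

A tropical monomial a ⊗ x^⊗i evaluates to a + i · x. Evaluating each term at x = 2:
  Term 0 contributes 9 + 0 · 2 = 9
  Term 1 contributes 0 + 1 · 2 = 2
  Term 2 contributes -1 + 2 · 2 = 3
  Term 3 contributes 8 + 3 · 2 = 14
p(2) = ⊕ of these = min[9, 2, 3, 14] = 2.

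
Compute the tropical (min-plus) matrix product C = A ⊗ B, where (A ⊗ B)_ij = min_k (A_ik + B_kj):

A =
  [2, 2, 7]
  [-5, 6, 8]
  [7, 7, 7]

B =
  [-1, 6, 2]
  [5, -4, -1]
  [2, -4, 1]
A ⊗ B =
  [1, -2, 1]
  [-6, 1, -3]
  [6, 3, 6]

Apply the min-plus product entry-by-entry:
  C[0][0] = min over k of (A[0][0] + B[0][0] = 2 + -1 = 1, A[0][1] + B[1][0] = 2 + 5 = 7, A[0][2] + B[2][0] = 7 + 2 = 9) = 1 (attained at k = 0)
  C[0][1] = min over k of (A[0][0] + B[0][1] = 2 + 6 = 8, A[0][1] + B[1][1] = 2 + -4 = -2, A[0][2] + B[2][1] = 7 + -4 = 3) = -2 (attained at k = 1)
  C[0][2] = min over k of (A[0][0] + B[0][2] = 2 + 2 = 4, A[0][1] + B[1][2] = 2 + -1 = 1, A[0][2] + B[2][2] = 7 + 1 = 8) = 1 (attained at k = 1)
  C[1][0] = min over k of (A[1][0] + B[0][0] = -5 + -1 = -6, A[1][1] + B[1][0] = 6 + 5 = 11, A[1][2] + B[2][0] = 8 + 2 = 10) = -6 (attained at k = 0)
  C[1][1] = min over k of (A[1][0] + B[0][1] = -5 + 6 = 1, A[1][1] + B[1][1] = 6 + -4 = 2, A[1][2] + B[2][1] = 8 + -4 = 4) = 1 (attained at k = 0)
  C[1][2] = min over k of (A[1][0] + B[0][2] = -5 + 2 = -3, A[1][1] + B[1][2] = 6 + -1 = 5, A[1][2] + B[2][2] = 8 + 1 = 9) = -3 (attained at k = 0)
  C[2][0] = min over k of (A[2][0] + B[0][0] = 7 + -1 = 6, A[2][1] + B[1][0] = 7 + 5 = 12, A[2][2] + B[2][0] = 7 + 2 = 9) = 6 (attained at k = 0)
  C[2][1] = min over k of (A[2][0] + B[0][1] = 7 + 6 = 13, A[2][1] + B[1][1] = 7 + -4 = 3, A[2][2] + B[2][1] = 7 + -4 = 3) = 3 (attained at k = 1)
  C[2][2] = min over k of (A[2][0] + B[0][2] = 7 + 2 = 9, A[2][1] + B[1][2] = 7 + -1 = 6, A[2][2] + B[2][2] = 7 + 1 = 8) = 6 (attained at k = 1)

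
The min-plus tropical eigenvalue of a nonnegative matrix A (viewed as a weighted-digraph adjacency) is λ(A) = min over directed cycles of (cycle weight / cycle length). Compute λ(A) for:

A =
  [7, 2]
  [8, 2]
λ(A) = 2

Enumerate directed cycles and compute their means (weight / length). Sample:
  cycle 0 → 0: weight = 7, length = 1, mean = 7/1 ≈ 7.000
  cycle 1 → 1: weight = 2, length = 1, mean = 2/1 ≈ 2.000
  cycle 0 → 1 → 0: weight = 10, length = 2, mean = 10/2 ≈ 5.000
  cycle 1 → 0 → 1: weight = 10, length = 2, mean = 10/2 ≈ 5.000
Minimum mean = 2.000, attained e.g. along the cycle 1 → 1 with weight 2 and length 1. So λ(A) = 2/1 = 2.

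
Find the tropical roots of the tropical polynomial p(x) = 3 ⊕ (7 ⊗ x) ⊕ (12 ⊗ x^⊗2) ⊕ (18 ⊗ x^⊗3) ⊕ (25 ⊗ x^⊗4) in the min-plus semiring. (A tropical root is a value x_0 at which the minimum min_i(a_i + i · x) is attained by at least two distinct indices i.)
Roots: {-7, -6, -5, -4}

Each tropical root is a break point of the lower envelope of the lines y = a_i + i · x (there are 5 lines, with slopes 0, 1, ..., 4). Only the lines that attain the minimum somewhere contribute to roots; other lines are dominated. Here the surviving (envelope) indices are i = 4, i = 3, i = 2, i = 1, i = 0.
Intersections between consecutive envelope lines give the roots: for adjacent envelope indices i < j the intersection is x = (a_i − a_j) / (j − i). Reading off the sorted break points: {-7, -6, -5, -4}.
Verification: at each break x_0, at least two indices attain the minimum of min_i(a_i + i · x_0).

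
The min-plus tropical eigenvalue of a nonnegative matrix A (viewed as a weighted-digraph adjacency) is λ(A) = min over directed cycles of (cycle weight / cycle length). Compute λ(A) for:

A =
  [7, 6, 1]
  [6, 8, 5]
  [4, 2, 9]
λ(A) = 5/2

Enumerate directed cycles and compute their means (weight / length). Sample:
  cycle 0 → 0: weight = 7, length = 1, mean = 7/1 ≈ 7.000
  cycle 1 → 1: weight = 8, length = 1, mean = 8/1 ≈ 8.000
  cycle 2 → 2: weight = 9, length = 1, mean = 9/1 ≈ 9.000
  cycle 0 → 1 → 0: weight = 12, length = 2, mean = 12/2 ≈ 6.000
  cycle 0 → 2 → 0: weight = 5, length = 2, mean = 5/2 ≈ 2.500
  cycle 1 → 0 → 1: weight = 12, length = 2, mean = 12/2 ≈ 6.000
Minimum mean = 2.500, attained e.g. along the cycle 0 → 2 → 0 with weight 5 and length 2. So λ(A) = 5/2 = 5/2.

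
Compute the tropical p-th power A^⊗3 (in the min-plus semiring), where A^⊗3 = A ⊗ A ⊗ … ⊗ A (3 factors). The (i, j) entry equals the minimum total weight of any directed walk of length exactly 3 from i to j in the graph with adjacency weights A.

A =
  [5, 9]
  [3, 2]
A^⊗3 =
  [14, 13]
  [7, 6]

Each entry (A^⊗3)_ij equals the minimum over all length-3 walks i = v_0 → v_1 → … → v_3 = j of Σ_t A[v_t][v_{t+1}]. For example, for (i, j) = (0, 1) we minimise over 4 possible intermediate vertex sequences; the minimum is 13, attained along the walk 0 → 1 → 1 → 1.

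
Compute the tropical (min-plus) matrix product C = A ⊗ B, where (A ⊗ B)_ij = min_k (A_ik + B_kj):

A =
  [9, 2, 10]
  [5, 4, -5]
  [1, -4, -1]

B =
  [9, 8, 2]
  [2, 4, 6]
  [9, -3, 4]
A ⊗ B =
  [4, 6, 8]
  [4, -8, -1]
  [-2, -4, 2]

Apply the min-plus product entry-by-entry:
  C[0][0] = min over k of (A[0][0] + B[0][0] = 9 + 9 = 18, A[0][1] + B[1][0] = 2 + 2 = 4, A[0][2] + B[2][0] = 10 + 9 = 19) = 4 (attained at k = 1)
  C[0][1] = min over k of (A[0][0] + B[0][1] = 9 + 8 = 17, A[0][1] + B[1][1] = 2 + 4 = 6, A[0][2] + B[2][1] = 10 + -3 = 7) = 6 (attained at k = 1)
  C[0][2] = min over k of (A[0][0] + B[0][2] = 9 + 2 = 11, A[0][1] + B[1][2] = 2 + 6 = 8, A[0][2] + B[2][2] = 10 + 4 = 14) = 8 (attained at k = 1)
  C[1][0] = min over k of (A[1][0] + B[0][0] = 5 + 9 = 14, A[1][1] + B[1][0] = 4 + 2 = 6, A[1][2] + B[2][0] = -5 + 9 = 4) = 4 (attained at k = 2)
  C[1][1] = min over k of (A[1][0] + B[0][1] = 5 + 8 = 13, A[1][1] + B[1][1] = 4 + 4 = 8, A[1][2] + B[2][1] = -5 + -3 = -8) = -8 (attained at k = 2)
  C[1][2] = min over k of (A[1][0] + B[0][2] = 5 + 2 = 7, A[1][1] + B[1][2] = 4 + 6 = 10, A[1][2] + B[2][2] = -5 + 4 = -1) = -1 (attained at k = 2)
  C[2][0] = min over k of (A[2][0] + B[0][0] = 1 + 9 = 10, A[2][1] + B[1][0] = -4 + 2 = -2, A[2][2] + B[2][0] = -1 + 9 = 8) = -2 (attained at k = 1)
  C[2][1] = min over k of (A[2][0] + B[0][1] = 1 + 8 = 9, A[2][1] + B[1][1] = -4 + 4 = 0, A[2][2] + B[2][1] = -1 + -3 = -4) = -4 (attained at k = 2)
  C[2][2] = min over k of (A[2][0] + B[0][2] = 1 + 2 = 3, A[2][1] + B[1][2] = -4 + 6 = 2, A[2][2] + B[2][2] = -1 + 4 = 3) = 2 (attained at k = 1)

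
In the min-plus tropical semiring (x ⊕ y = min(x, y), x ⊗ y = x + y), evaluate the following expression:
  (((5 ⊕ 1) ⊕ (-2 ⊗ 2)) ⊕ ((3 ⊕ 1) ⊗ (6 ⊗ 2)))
(((5 ⊕ 1) ⊕ (-2 ⊗ 2)) ⊕ ((3 ⊕ 1) ⊗ (6 ⊗ 2))) = 0

Expand innermost to outermost. Recall ⊕ takes the minimum of its arguments and ⊗ takes their sum. Working out the expression (((5 ⊕ 1) ⊕ (-2 ⊗ 2)) ⊕ ((3 ⊕ 1) ⊗ (6 ⊗ 2))) gives 0.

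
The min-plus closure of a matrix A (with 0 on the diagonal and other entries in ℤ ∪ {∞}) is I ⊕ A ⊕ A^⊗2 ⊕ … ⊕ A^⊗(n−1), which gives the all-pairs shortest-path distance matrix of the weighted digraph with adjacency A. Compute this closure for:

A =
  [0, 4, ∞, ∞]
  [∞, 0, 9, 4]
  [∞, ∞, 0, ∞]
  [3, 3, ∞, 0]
Closure =
  [0, 4, 13, 8]
  [7, 0, 9, 4]
  [∞, ∞, 0, ∞]
  [3, 3, 12, 0]

This is the Floyd-Warshall all-pairs shortest-path computation. For each intermediate vertex k = 0, 1, …, 3, update dist[i][j] ← min(dist[i][j], dist[i][k] + dist[k][j]). The final matrix gives, for each (i, j), the minimum total weight of any directed path from i to j (possibly empty when i = j).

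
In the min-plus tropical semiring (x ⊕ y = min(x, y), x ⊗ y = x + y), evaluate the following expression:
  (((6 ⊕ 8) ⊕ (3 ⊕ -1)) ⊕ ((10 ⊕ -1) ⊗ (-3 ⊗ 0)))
(((6 ⊕ 8) ⊕ (3 ⊕ -1)) ⊕ ((10 ⊕ -1) ⊗ (-3 ⊗ 0))) = -4

Expand innermost to outermost. Recall ⊕ takes the minimum of its arguments and ⊗ takes their sum. Working out the expression (((6 ⊕ 8) ⊕ (3 ⊕ -1)) ⊕ ((10 ⊕ -1) ⊗ (-3 ⊗ 0))) gives -4.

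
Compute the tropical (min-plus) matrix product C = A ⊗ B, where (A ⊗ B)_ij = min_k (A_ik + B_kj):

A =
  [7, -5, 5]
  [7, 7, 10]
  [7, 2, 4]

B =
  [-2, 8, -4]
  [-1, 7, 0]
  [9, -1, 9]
A ⊗ B =
  [-6, 2, -5]
  [5, 9, 3]
  [1, 3, 2]

Apply the min-plus product entry-by-entry:
  C[0][0] = min over k of (A[0][0] + B[0][0] = 7 + -2 = 5, A[0][1] + B[1][0] = -5 + -1 = -6, A[0][2] + B[2][0] = 5 + 9 = 14) = -6 (attained at k = 1)
  C[0][1] = min over k of (A[0][0] + B[0][1] = 7 + 8 = 15, A[0][1] + B[1][1] = -5 + 7 = 2, A[0][2] + B[2][1] = 5 + -1 = 4) = 2 (attained at k = 1)
  C[0][2] = min over k of (A[0][0] + B[0][2] = 7 + -4 = 3, A[0][1] + B[1][2] = -5 + 0 = -5, A[0][2] + B[2][2] = 5 + 9 = 14) = -5 (attained at k = 1)
  C[1][0] = min over k of (A[1][0] + B[0][0] = 7 + -2 = 5, A[1][1] + B[1][0] = 7 + -1 = 6, A[1][2] + B[2][0] = 10 + 9 = 19) = 5 (attained at k = 0)
  C[1][1] = min over k of (A[1][0] + B[0][1] = 7 + 8 = 15, A[1][1] + B[1][1] = 7 + 7 = 14, A[1][2] + B[2][1] = 10 + -1 = 9) = 9 (attained at k = 2)
  C[1][2] = min over k of (A[1][0] + B[0][2] = 7 + -4 = 3, A[1][1] + B[1][2] = 7 + 0 = 7, A[1][2] + B[2][2] = 10 + 9 = 19) = 3 (attained at k = 0)
  C[2][0] = min over k of (A[2][0] + B[0][0] = 7 + -2 = 5, A[2][1] + B[1][0] = 2 + -1 = 1, A[2][2] + B[2][0] = 4 + 9 = 13) = 1 (attained at k = 1)
  C[2][1] = min over k of (A[2][0] + B[0][1] = 7 + 8 = 15, A[2][1] + B[1][1] = 2 + 7 = 9, A[2][2] + B[2][1] = 4 + -1 = 3) = 3 (attained at k = 2)
  C[2][2] = min over k of (A[2][0] + B[0][2] = 7 + -4 = 3, A[2][1] + B[1][2] = 2 + 0 = 2, A[2][2] + B[2][2] = 4 + 9 = 13) = 2 (attained at k = 1)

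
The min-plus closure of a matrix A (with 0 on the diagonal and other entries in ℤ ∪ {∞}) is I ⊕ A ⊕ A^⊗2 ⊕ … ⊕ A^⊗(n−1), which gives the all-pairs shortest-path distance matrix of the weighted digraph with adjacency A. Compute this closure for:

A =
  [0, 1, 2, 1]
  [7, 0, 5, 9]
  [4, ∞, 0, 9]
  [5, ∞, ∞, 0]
Closure =
  [0, 1, 2, 1]
  [7, 0, 5, 8]
  [4, 5, 0, 5]
  [5, 6, 7, 0]

This is the Floyd-Warshall all-pairs shortest-path computation. For each intermediate vertex k = 0, 1, …, 3, update dist[i][j] ← min(dist[i][j], dist[i][k] + dist[k][j]). The final matrix gives, for each (i, j), the minimum total weight of any directed path from i to j (possibly empty when i = j).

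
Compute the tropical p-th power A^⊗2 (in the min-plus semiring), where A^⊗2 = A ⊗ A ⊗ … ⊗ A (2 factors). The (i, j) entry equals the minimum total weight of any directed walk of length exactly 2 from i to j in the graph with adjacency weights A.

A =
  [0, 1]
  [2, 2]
A^⊗2 =
  [0, 1]
  [2, 3]

Each entry (A^⊗2)_ij equals the minimum over all length-2 walks i = v_0 → v_1 → … → v_2 = j of Σ_t A[v_t][v_{t+1}]. For example, for (i, j) = (0, 1) we minimise over 2 possible intermediate vertex sequences; the minimum is 1, attained along the walk 0 → 0 → 1.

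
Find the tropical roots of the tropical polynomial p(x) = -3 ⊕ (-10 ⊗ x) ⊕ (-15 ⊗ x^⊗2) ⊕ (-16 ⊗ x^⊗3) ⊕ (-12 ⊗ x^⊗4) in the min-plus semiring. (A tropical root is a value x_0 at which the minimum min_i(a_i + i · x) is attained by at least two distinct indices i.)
Roots: {-4, 1, 5, 7}

Each tropical root is a break point of the lower envelope of the lines y = a_i + i · x (there are 5 lines, with slopes 0, 1, ..., 4). Only the lines that attain the minimum somewhere contribute to roots; other lines are dominated. Here the surviving (envelope) indices are i = 4, i = 3, i = 2, i = 1, i = 0.
Intersections between consecutive envelope lines give the roots: for adjacent envelope indices i < j the intersection is x = (a_i − a_j) / (j − i). Reading off the sorted break points: {-4, 1, 5, 7}.
Verification: at each break x_0, at least two indices attain the minimum of min_i(a_i + i · x_0).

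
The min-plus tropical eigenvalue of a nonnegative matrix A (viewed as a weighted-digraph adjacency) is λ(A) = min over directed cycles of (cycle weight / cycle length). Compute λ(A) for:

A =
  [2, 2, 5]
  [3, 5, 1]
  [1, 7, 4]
λ(A) = 4/3

Enumerate directed cycles and compute their means (weight / length). Sample:
  cycle 0 → 0: weight = 2, length = 1, mean = 2/1 ≈ 2.000
  cycle 1 → 1: weight = 5, length = 1, mean = 5/1 ≈ 5.000
  cycle 2 → 2: weight = 4, length = 1, mean = 4/1 ≈ 4.000
  cycle 0 → 1 → 0: weight = 5, length = 2, mean = 5/2 ≈ 2.500
  cycle 0 → 2 → 0: weight = 6, length = 2, mean = 6/2 ≈ 3.000
  cycle 1 → 0 → 1: weight = 5, length = 2, mean = 5/2 ≈ 2.500
Minimum mean = 1.333, attained e.g. along the cycle 0 → 1 → 2 → 0 with weight 4 and length 3. So λ(A) = 4/3 = 4/3.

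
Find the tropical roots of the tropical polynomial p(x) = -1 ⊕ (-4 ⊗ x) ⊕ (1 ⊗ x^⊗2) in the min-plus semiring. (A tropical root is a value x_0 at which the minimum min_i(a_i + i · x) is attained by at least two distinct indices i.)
Roots: {-5, 3}

Each tropical root is a break point of the lower envelope of the lines y = a_i + i · x (there are 3 lines, with slopes 0, 1, ..., 2). Only the lines that attain the minimum somewhere contribute to roots; other lines are dominated. Here the surviving (envelope) indices are i = 2, i = 1, i = 0.
Intersections between consecutive envelope lines give the roots: for adjacent envelope indices i < j the intersection is x = (a_i − a_j) / (j − i). Reading off the sorted break points: {-5, 3}.
Verification: at each break x_0, at least two indices attain the minimum of min_i(a_i + i · x_0).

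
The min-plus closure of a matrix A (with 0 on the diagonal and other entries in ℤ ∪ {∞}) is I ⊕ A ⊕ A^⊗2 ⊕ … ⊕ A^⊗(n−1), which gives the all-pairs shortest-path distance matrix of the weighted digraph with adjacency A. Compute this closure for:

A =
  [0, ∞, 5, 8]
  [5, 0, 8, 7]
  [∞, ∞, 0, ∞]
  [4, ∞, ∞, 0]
Closure =
  [0, ∞, 5, 8]
  [5, 0, 8, 7]
  [∞, ∞, 0, ∞]
  [4, ∞, 9, 0]

This is the Floyd-Warshall all-pairs shortest-path computation. For each intermediate vertex k = 0, 1, …, 3, update dist[i][j] ← min(dist[i][j], dist[i][k] + dist[k][j]). The final matrix gives, for each (i, j), the minimum total weight of any directed path from i to j (possibly empty when i = j).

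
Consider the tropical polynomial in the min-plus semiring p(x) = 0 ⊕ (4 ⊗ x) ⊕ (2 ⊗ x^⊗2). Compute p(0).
p(0) = 0

A tropical monomial a ⊗ x^⊗i evaluates to a + i · x. Evaluating each term at x = 0:
  Term 0 contributes 0 + 0 · 0 = 0
  Term 1 contributes 4 + 1 · 0 = 4
  Term 2 contributes 2 + 2 · 0 = 2
p(0) = ⊕ of these = min[0, 4, 2] = 0.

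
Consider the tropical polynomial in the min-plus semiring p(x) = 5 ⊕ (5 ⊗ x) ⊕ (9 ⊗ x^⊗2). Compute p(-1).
p(-1) = 4

A tropical monomial a ⊗ x^⊗i evaluates to a + i · x. Evaluating each term at x = -1:
  Term 0 contributes 5 + 0 · -1 = 5
  Term 1 contributes 5 + 1 · -1 = 4
  Term 2 contributes 9 + 2 · -1 = 7
p(-1) = ⊕ of these = min[5, 4, 7] = 4.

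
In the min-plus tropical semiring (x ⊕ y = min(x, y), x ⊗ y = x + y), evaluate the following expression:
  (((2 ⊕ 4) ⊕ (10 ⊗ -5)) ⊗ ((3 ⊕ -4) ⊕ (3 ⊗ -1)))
(((2 ⊕ 4) ⊕ (10 ⊗ -5)) ⊗ ((3 ⊕ -4) ⊕ (3 ⊗ -1))) = -2

Expand innermost to outermost. Recall ⊕ takes the minimum of its arguments and ⊗ takes their sum. Working out the expression (((2 ⊕ 4) ⊕ (10 ⊗ -5)) ⊗ ((3 ⊕ -4) ⊕ (3 ⊗ -1))) gives -2.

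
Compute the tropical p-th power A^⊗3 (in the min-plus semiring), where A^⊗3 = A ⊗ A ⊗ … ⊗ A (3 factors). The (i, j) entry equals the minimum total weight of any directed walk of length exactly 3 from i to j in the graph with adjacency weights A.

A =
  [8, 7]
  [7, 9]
A^⊗3 =
  [22, 21]
  [21, 22]

Each entry (A^⊗3)_ij equals the minimum over all length-3 walks i = v_0 → v_1 → … → v_3 = j of Σ_t A[v_t][v_{t+1}]. For example, for (i, j) = (0, 1) we minimise over 4 possible intermediate vertex sequences; the minimum is 21, attained along the walk 0 → 1 → 0 → 1.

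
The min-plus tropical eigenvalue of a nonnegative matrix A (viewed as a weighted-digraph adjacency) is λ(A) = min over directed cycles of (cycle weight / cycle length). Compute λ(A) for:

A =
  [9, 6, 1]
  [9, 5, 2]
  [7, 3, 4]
λ(A) = 5/2

Enumerate directed cycles and compute their means (weight / length). Sample:
  cycle 0 → 0: weight = 9, length = 1, mean = 9/1 ≈ 9.000
  cycle 1 → 1: weight = 5, length = 1, mean = 5/1 ≈ 5.000
  cycle 2 → 2: weight = 4, length = 1, mean = 4/1 ≈ 4.000
  cycle 0 → 1 → 0: weight = 15, length = 2, mean = 15/2 ≈ 7.500
  cycle 0 → 2 → 0: weight = 8, length = 2, mean = 8/2 ≈ 4.000
  cycle 1 → 0 → 1: weight = 15, length = 2, mean = 15/2 ≈ 7.500
Minimum mean = 2.500, attained e.g. along the cycle 1 → 2 → 1 with weight 5 and length 2. So λ(A) = 5/2 = 5/2.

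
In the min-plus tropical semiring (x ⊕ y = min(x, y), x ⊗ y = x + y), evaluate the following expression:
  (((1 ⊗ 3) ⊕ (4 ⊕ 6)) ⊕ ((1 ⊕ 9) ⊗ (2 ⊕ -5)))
(((1 ⊗ 3) ⊕ (4 ⊕ 6)) ⊕ ((1 ⊕ 9) ⊗ (2 ⊕ -5))) = -4

Expand innermost to outermost. Recall ⊕ takes the minimum of its arguments and ⊗ takes their sum. Working out the expression (((1 ⊗ 3) ⊕ (4 ⊕ 6)) ⊕ ((1 ⊕ 9) ⊗ (2 ⊕ -5))) gives -4.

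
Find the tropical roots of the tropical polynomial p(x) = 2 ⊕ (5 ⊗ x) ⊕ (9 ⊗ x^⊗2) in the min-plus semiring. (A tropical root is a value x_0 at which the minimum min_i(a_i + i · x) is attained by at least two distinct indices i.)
Roots: {-4, -3}

Each tropical root is a break point of the lower envelope of the lines y = a_i + i · x (there are 3 lines, with slopes 0, 1, ..., 2). Only the lines that attain the minimum somewhere contribute to roots; other lines are dominated. Here the surviving (envelope) indices are i = 2, i = 1, i = 0.
Intersections between consecutive envelope lines give the roots: for adjacent envelope indices i < j the intersection is x = (a_i − a_j) / (j − i). Reading off the sorted break points: {-4, -3}.
Verification: at each break x_0, at least two indices attain the minimum of min_i(a_i + i · x_0).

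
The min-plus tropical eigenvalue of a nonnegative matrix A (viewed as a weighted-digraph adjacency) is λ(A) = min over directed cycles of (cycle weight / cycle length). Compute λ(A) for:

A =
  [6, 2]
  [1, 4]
λ(A) = 3/2

Enumerate directed cycles and compute their means (weight / length). Sample:
  cycle 0 → 0: weight = 6, length = 1, mean = 6/1 ≈ 6.000
  cycle 1 → 1: weight = 4, length = 1, mean = 4/1 ≈ 4.000
  cycle 0 → 1 → 0: weight = 3, length = 2, mean = 3/2 ≈ 1.500
  cycle 1 → 0 → 1: weight = 3, length = 2, mean = 3/2 ≈ 1.500
Minimum mean = 1.500, attained e.g. along the cycle 0 → 1 → 0 with weight 3 and length 2. So λ(A) = 3/2 = 3/2.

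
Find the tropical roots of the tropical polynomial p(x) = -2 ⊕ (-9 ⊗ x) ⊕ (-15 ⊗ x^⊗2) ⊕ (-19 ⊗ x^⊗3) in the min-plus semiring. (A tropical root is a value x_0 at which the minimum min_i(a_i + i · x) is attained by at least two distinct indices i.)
Roots: {4, 6, 7}

Each tropical root is a break point of the lower envelope of the lines y = a_i + i · x (there are 4 lines, with slopes 0, 1, ..., 3). Only the lines that attain the minimum somewhere contribute to roots; other lines are dominated. Here the surviving (envelope) indices are i = 3, i = 2, i = 1, i = 0.
Intersections between consecutive envelope lines give the roots: for adjacent envelope indices i < j the intersection is x = (a_i − a_j) / (j − i). Reading off the sorted break points: {4, 6, 7}.
Verification: at each break x_0, at least two indices attain the minimum of min_i(a_i + i · x_0).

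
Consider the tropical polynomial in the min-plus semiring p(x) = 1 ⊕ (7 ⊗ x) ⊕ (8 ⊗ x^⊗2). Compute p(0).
p(0) = 1

A tropical monomial a ⊗ x^⊗i evaluates to a + i · x. Evaluating each term at x = 0:
  Term 0 contributes 1 + 0 · 0 = 1
  Term 1 contributes 7 + 1 · 0 = 7
  Term 2 contributes 8 + 2 · 0 = 8
p(0) = ⊕ of these = min[1, 7, 8] = 1.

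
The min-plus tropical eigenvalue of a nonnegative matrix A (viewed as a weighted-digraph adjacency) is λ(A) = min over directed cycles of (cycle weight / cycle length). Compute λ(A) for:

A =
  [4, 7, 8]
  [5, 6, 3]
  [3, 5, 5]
λ(A) = 4

Enumerate directed cycles and compute their means (weight / length). Sample:
  cycle 0 → 0: weight = 4, length = 1, mean = 4/1 ≈ 4.000
  cycle 1 → 1: weight = 6, length = 1, mean = 6/1 ≈ 6.000
  cycle 2 → 2: weight = 5, length = 1, mean = 5/1 ≈ 5.000
  cycle 0 → 1 → 0: weight = 12, length = 2, mean = 12/2 ≈ 6.000
  cycle 0 → 2 → 0: weight = 11, length = 2, mean = 11/2 ≈ 5.500
  cycle 1 → 0 → 1: weight = 12, length = 2, mean = 12/2 ≈ 6.000
Minimum mean = 4.000, attained e.g. along the cycle 0 → 0 with weight 4 and length 1. So λ(A) = 4/1 = 4.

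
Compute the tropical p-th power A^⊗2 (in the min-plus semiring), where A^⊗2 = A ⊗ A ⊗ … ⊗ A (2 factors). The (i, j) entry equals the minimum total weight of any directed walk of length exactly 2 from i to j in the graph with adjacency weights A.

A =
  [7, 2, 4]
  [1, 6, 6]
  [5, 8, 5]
A^⊗2 =
  [3, 8, 8]
  [7, 3, 5]
  [9, 7, 9]

Each entry (A^⊗2)_ij equals the minimum over all length-2 walks i = v_0 → v_1 → … → v_2 = j of Σ_t A[v_t][v_{t+1}]. For example, for (i, j) = (0, 2) we minimise over 3 possible intermediate vertex sequences; the minimum is 8, attained along the walk 0 → 1 → 2.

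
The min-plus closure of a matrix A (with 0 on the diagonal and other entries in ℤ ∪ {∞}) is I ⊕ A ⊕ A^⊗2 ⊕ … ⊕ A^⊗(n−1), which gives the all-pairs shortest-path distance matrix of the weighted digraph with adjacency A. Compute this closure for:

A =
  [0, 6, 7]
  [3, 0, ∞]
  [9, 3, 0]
Closure =
  [0, 6, 7]
  [3, 0, 10]
  [6, 3, 0]

This is the Floyd-Warshall all-pairs shortest-path computation. For each intermediate vertex k = 0, 1, …, 2, update dist[i][j] ← min(dist[i][j], dist[i][k] + dist[k][j]). The final matrix gives, for each (i, j), the minimum total weight of any directed path from i to j (possibly empty when i = j).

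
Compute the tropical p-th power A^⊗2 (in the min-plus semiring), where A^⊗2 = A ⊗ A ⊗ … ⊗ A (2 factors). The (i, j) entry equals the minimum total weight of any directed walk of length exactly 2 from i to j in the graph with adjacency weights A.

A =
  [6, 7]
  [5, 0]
A^⊗2 =
  [12, 7]
  [5, 0]

Each entry (A^⊗2)_ij equals the minimum over all length-2 walks i = v_0 → v_1 → … → v_2 = j of Σ_t A[v_t][v_{t+1}]. For example, for (i, j) = (0, 1) we minimise over 2 possible intermediate vertex sequences; the minimum is 7, attained along the walk 0 → 1 → 1.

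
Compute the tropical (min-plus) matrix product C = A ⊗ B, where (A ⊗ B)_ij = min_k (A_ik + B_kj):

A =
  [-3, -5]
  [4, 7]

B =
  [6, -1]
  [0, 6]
A ⊗ B =
  [-5, -4]
  [7, 3]

Apply the min-plus product entry-by-entry:
  C[0][0] = min over k of (A[0][0] + B[0][0] = -3 + 6 = 3, A[0][1] + B[1][0] = -5 + 0 = -5) = -5 (attained at k = 1)
  C[0][1] = min over k of (A[0][0] + B[0][1] = -3 + -1 = -4, A[0][1] + B[1][1] = -5 + 6 = 1) = -4 (attained at k = 0)
  C[1][0] = min over k of (A[1][0] + B[0][0] = 4 + 6 = 10, A[1][1] + B[1][0] = 7 + 0 = 7) = 7 (attained at k = 1)
  C[1][1] = min over k of (A[1][0] + B[0][1] = 4 + -1 = 3, A[1][1] + B[1][1] = 7 + 6 = 13) = 3 (attained at k = 0)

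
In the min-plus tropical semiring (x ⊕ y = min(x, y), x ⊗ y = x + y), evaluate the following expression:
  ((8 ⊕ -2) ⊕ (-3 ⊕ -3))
((8 ⊕ -2) ⊕ (-3 ⊕ -3)) = -3

Expand innermost to outermost. Recall ⊕ takes the minimum of its arguments and ⊗ takes their sum. Working out the expression ((8 ⊕ -2) ⊕ (-3 ⊕ -3)) gives -3.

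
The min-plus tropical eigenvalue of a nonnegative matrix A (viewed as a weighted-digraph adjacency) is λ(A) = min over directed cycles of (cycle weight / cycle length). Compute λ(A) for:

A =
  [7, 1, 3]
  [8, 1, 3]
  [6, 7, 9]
λ(A) = 1

Enumerate directed cycles and compute their means (weight / length). Sample:
  cycle 0 → 0: weight = 7, length = 1, mean = 7/1 ≈ 7.000
  cycle 1 → 1: weight = 1, length = 1, mean = 1/1 ≈ 1.000
  cycle 2 → 2: weight = 9, length = 1, mean = 9/1 ≈ 9.000
  cycle 0 → 1 → 0: weight = 9, length = 2, mean = 9/2 ≈ 4.500
  cycle 0 → 2 → 0: weight = 9, length = 2, mean = 9/2 ≈ 4.500
  cycle 1 → 0 → 1: weight = 9, length = 2, mean = 9/2 ≈ 4.500
Minimum mean = 1.000, attained e.g. along the cycle 1 → 1 with weight 1 and length 1. So λ(A) = 1/1 = 1.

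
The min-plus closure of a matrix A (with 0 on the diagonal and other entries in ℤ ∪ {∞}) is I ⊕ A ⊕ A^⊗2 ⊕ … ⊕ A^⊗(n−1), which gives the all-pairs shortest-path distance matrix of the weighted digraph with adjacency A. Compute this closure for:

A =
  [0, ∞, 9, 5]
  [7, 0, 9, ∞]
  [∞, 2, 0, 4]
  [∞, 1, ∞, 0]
Closure =
  [0, 6, 9, 5]
  [7, 0, 9, 12]
  [9, 2, 0, 4]
  [8, 1, 10, 0]

This is the Floyd-Warshall all-pairs shortest-path computation. For each intermediate vertex k = 0, 1, …, 3, update dist[i][j] ← min(dist[i][j], dist[i][k] + dist[k][j]). The final matrix gives, for each (i, j), the minimum total weight of any directed path from i to j (possibly empty when i = j).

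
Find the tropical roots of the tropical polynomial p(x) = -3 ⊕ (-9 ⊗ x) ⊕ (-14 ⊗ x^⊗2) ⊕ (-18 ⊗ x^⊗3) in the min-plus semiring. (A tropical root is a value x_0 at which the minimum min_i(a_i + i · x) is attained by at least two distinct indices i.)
Roots: {4, 5, 6}

Each tropical root is a break point of the lower envelope of the lines y = a_i + i · x (there are 4 lines, with slopes 0, 1, ..., 3). Only the lines that attain the minimum somewhere contribute to roots; other lines are dominated. Here the surviving (envelope) indices are i = 3, i = 2, i = 1, i = 0.
Intersections between consecutive envelope lines give the roots: for adjacent envelope indices i < j the intersection is x = (a_i − a_j) / (j − i). Reading off the sorted break points: {4, 5, 6}.
Verification: at each break x_0, at least two indices attain the minimum of min_i(a_i + i · x_0).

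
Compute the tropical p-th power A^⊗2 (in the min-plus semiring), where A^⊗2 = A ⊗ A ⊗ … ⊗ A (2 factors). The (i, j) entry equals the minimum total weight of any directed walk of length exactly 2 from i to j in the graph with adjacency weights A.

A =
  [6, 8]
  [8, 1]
A^⊗2 =
  [12, 9]
  [9, 2]

Each entry (A^⊗2)_ij equals the minimum over all length-2 walks i = v_0 → v_1 → … → v_2 = j of Σ_t A[v_t][v_{t+1}]. For example, for (i, j) = (0, 1) we minimise over 2 possible intermediate vertex sequences; the minimum is 9, attained along the walk 0 → 1 → 1.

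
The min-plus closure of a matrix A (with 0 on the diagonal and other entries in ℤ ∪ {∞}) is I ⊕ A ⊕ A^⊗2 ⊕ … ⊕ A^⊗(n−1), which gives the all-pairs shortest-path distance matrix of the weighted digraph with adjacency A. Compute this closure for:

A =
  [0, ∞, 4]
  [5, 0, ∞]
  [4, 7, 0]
Closure =
  [0, 11, 4]
  [5, 0, 9]
  [4, 7, 0]

This is the Floyd-Warshall all-pairs shortest-path computation. For each intermediate vertex k = 0, 1, …, 2, update dist[i][j] ← min(dist[i][j], dist[i][k] + dist[k][j]). The final matrix gives, for each (i, j), the minimum total weight of any directed path from i to j (possibly empty when i = j).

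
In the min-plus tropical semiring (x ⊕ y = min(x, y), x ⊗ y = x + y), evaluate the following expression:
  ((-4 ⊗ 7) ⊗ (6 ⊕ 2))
((-4 ⊗ 7) ⊗ (6 ⊕ 2)) = 5

Expand innermost to outermost. Recall ⊕ takes the minimum of its arguments and ⊗ takes their sum. Working out the expression ((-4 ⊗ 7) ⊗ (6 ⊕ 2)) gives 5.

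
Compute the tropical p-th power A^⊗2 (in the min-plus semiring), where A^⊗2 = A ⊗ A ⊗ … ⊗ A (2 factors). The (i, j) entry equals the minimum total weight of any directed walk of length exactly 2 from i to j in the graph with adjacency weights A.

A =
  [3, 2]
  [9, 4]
A^⊗2 =
  [6, 5]
  [12, 8]

Each entry (A^⊗2)_ij equals the minimum over all length-2 walks i = v_0 → v_1 → … → v_2 = j of Σ_t A[v_t][v_{t+1}]. For example, for (i, j) = (0, 1) we minimise over 2 possible intermediate vertex sequences; the minimum is 5, attained along the walk 0 → 0 → 1.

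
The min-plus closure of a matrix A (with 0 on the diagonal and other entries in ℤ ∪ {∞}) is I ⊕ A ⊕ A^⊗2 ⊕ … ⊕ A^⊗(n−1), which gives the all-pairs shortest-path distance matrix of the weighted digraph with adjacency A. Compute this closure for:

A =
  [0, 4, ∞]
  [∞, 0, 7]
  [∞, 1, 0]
Closure =
  [0, 4, 11]
  [∞, 0, 7]
  [∞, 1, 0]

This is the Floyd-Warshall all-pairs shortest-path computation. For each intermediate vertex k = 0, 1, …, 2, update dist[i][j] ← min(dist[i][j], dist[i][k] + dist[k][j]). The final matrix gives, for each (i, j), the minimum total weight of any directed path from i to j (possibly empty when i = j).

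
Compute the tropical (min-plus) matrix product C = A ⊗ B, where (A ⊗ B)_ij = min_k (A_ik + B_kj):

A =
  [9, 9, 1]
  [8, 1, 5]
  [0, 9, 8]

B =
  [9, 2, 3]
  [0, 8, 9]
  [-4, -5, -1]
A ⊗ B =
  [-3, -4, 0]
  [1, 0, 4]
  [4, 2, 3]

Apply the min-plus product entry-by-entry:
  C[0][0] = min over k of (A[0][0] + B[0][0] = 9 + 9 = 18, A[0][1] + B[1][0] = 9 + 0 = 9, A[0][2] + B[2][0] = 1 + -4 = -3) = -3 (attained at k = 2)
  C[0][1] = min over k of (A[0][0] + B[0][1] = 9 + 2 = 11, A[0][1] + B[1][1] = 9 + 8 = 17, A[0][2] + B[2][1] = 1 + -5 = -4) = -4 (attained at k = 2)
  C[0][2] = min over k of (A[0][0] + B[0][2] = 9 + 3 = 12, A[0][1] + B[1][2] = 9 + 9 = 18, A[0][2] + B[2][2] = 1 + -1 = 0) = 0 (attained at k = 2)
  C[1][0] = min over k of (A[1][0] + B[0][0] = 8 + 9 = 17, A[1][1] + B[1][0] = 1 + 0 = 1, A[1][2] + B[2][0] = 5 + -4 = 1) = 1 (attained at k = 1)
  C[1][1] = min over k of (A[1][0] + B[0][1] = 8 + 2 = 10, A[1][1] + B[1][1] = 1 + 8 = 9, A[1][2] + B[2][1] = 5 + -5 = 0) = 0 (attained at k = 2)
  C[1][2] = min over k of (A[1][0] + B[0][2] = 8 + 3 = 11, A[1][1] + B[1][2] = 1 + 9 = 10, A[1][2] + B[2][2] = 5 + -1 = 4) = 4 (attained at k = 2)
  C[2][0] = min over k of (A[2][0] + B[0][0] = 0 + 9 = 9, A[2][1] + B[1][0] = 9 + 0 = 9, A[2][2] + B[2][0] = 8 + -4 = 4) = 4 (attained at k = 2)
  C[2][1] = min over k of (A[2][0] + B[0][1] = 0 + 2 = 2, A[2][1] + B[1][1] = 9 + 8 = 17, A[2][2] + B[2][1] = 8 + -5 = 3) = 2 (attained at k = 0)
  C[2][2] = min over k of (A[2][0] + B[0][2] = 0 + 3 = 3, A[2][1] + B[1][2] = 9 + 9 = 18, A[2][2] + B[2][2] = 8 + -1 = 7) = 3 (attained at k = 0)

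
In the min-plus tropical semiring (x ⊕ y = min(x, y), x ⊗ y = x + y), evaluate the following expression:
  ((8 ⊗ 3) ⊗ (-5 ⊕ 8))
((8 ⊗ 3) ⊗ (-5 ⊕ 8)) = 6

Expand innermost to outermost. Recall ⊕ takes the minimum of its arguments and ⊗ takes their sum. Working out the expression ((8 ⊗ 3) ⊗ (-5 ⊕ 8)) gives 6.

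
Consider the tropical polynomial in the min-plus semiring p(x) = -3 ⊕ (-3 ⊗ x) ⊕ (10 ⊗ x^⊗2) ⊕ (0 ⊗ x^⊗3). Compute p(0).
p(0) = -3

A tropical monomial a ⊗ x^⊗i evaluates to a + i · x. Evaluating each term at x = 0:
  Term 0 contributes -3 + 0 · 0 = -3
  Term 1 contributes -3 + 1 · 0 = -3
  Term 2 contributes 10 + 2 · 0 = 10
  Term 3 contributes 0 + 3 · 0 = 0
p(0) = ⊕ of these = min[-3, -3, 10, 0] = -3.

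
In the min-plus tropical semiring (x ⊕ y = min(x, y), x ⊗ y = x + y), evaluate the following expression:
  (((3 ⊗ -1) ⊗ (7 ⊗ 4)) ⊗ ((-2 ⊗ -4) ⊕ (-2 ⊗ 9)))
(((3 ⊗ -1) ⊗ (7 ⊗ 4)) ⊗ ((-2 ⊗ -4) ⊕ (-2 ⊗ 9))) = 7

Expand innermost to outermost. Recall ⊕ takes the minimum of its arguments and ⊗ takes their sum. Working out the expression (((3 ⊗ -1) ⊗ (7 ⊗ 4)) ⊗ ((-2 ⊗ -4) ⊕ (-2 ⊗ 9))) gives 7.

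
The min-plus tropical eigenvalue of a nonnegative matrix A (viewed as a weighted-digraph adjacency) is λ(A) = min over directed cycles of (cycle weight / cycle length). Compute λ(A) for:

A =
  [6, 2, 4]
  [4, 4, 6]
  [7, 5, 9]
λ(A) = 3

Enumerate directed cycles and compute their means (weight / length). Sample:
  cycle 0 → 0: weight = 6, length = 1, mean = 6/1 ≈ 6.000
  cycle 1 → 1: weight = 4, length = 1, mean = 4/1 ≈ 4.000
  cycle 2 → 2: weight = 9, length = 1, mean = 9/1 ≈ 9.000
  cycle 0 → 1 → 0: weight = 6, length = 2, mean = 6/2 ≈ 3.000
  cycle 0 → 2 → 0: weight = 11, length = 2, mean = 11/2 ≈ 5.500
  cycle 1 → 0 → 1: weight = 6, length = 2, mean = 6/2 ≈ 3.000
Minimum mean = 3.000, attained e.g. along the cycle 0 → 1 → 0 with weight 6 and length 2. So λ(A) = 6/2 = 3.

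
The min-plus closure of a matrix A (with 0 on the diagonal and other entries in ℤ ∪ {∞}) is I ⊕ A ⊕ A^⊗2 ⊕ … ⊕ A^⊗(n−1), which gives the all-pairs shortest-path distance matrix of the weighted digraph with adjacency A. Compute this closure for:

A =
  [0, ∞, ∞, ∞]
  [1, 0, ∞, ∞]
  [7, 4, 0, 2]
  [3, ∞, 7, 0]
Closure =
  [0, ∞, ∞, ∞]
  [1, 0, ∞, ∞]
  [5, 4, 0, 2]
  [3, 11, 7, 0]

This is the Floyd-Warshall all-pairs shortest-path computation. For each intermediate vertex k = 0, 1, …, 3, update dist[i][j] ← min(dist[i][j], dist[i][k] + dist[k][j]). The final matrix gives, for each (i, j), the minimum total weight of any directed path from i to j (possibly empty when i = j).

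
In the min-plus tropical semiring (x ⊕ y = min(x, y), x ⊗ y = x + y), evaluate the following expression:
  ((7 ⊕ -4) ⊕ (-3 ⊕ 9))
((7 ⊕ -4) ⊕ (-3 ⊕ 9)) = -4

Expand innermost to outermost. Recall ⊕ takes the minimum of its arguments and ⊗ takes their sum. Working out the expression ((7 ⊕ -4) ⊕ (-3 ⊕ 9)) gives -4.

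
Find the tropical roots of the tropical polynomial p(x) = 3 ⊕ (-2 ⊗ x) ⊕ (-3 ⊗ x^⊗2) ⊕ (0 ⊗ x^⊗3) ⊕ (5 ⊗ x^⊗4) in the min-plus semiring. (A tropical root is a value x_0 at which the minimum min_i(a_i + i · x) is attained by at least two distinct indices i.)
Roots: {-5, -3, 1, 5}

Each tropical root is a break point of the lower envelope of the lines y = a_i + i · x (there are 5 lines, with slopes 0, 1, ..., 4). Only the lines that attain the minimum somewhere contribute to roots; other lines are dominated. Here the surviving (envelope) indices are i = 4, i = 3, i = 2, i = 1, i = 0.
Intersections between consecutive envelope lines give the roots: for adjacent envelope indices i < j the intersection is x = (a_i − a_j) / (j − i). Reading off the sorted break points: {-5, -3, 1, 5}.
Verification: at each break x_0, at least two indices attain the minimum of min_i(a_i + i · x_0).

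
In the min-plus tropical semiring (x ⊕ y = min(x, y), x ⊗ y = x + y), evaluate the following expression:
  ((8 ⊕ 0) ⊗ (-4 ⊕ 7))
((8 ⊕ 0) ⊗ (-4 ⊕ 7)) = -4

Expand innermost to outermost. Recall ⊕ takes the minimum of its arguments and ⊗ takes their sum. Working out the expression ((8 ⊕ 0) ⊗ (-4 ⊕ 7)) gives -4.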